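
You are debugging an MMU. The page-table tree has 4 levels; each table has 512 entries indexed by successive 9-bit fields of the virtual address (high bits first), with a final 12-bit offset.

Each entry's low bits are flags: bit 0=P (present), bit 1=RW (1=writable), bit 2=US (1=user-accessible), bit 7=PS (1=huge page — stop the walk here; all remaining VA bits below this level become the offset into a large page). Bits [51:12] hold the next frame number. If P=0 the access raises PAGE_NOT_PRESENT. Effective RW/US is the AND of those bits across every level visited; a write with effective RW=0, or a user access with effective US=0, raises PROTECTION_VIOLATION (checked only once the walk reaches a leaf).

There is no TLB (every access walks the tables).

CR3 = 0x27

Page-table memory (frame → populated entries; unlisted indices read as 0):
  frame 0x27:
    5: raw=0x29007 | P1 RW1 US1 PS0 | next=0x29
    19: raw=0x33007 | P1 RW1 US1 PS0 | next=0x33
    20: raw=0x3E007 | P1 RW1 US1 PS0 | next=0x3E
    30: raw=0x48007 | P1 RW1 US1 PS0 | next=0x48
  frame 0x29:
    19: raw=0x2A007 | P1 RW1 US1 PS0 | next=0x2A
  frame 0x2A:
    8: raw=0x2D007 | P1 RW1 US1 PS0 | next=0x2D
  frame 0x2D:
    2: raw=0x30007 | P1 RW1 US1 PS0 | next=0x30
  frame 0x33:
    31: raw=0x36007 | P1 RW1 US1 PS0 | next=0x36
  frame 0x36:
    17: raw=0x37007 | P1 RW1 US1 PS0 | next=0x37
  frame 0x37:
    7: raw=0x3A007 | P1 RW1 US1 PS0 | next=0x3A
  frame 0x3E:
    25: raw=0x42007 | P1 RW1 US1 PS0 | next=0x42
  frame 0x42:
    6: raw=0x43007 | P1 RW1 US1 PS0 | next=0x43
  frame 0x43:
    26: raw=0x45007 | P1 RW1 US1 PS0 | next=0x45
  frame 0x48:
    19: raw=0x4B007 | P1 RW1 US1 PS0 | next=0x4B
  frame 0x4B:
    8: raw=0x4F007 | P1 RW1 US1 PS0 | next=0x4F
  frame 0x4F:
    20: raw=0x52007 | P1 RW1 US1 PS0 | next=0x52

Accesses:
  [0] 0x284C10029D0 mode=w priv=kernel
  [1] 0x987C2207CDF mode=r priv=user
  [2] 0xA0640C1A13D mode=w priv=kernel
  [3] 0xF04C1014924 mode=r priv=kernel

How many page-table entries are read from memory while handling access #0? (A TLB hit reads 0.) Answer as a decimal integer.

Per-access translation:
#0 VA=0x284C10029D0 (w,kernel):
  L0: frame=0x27 idx=5 entry=0x29007 [P=1 RW=1 US=1 PS=0]
  L1: frame=0x29 idx=19 entry=0x2A007 [P=1 RW=1 US=1 PS=0]
  L2: frame=0x2A idx=8 entry=0x2D007 [P=1 RW=1 US=1 PS=0]
  L3: frame=0x2D idx=2 entry=0x30007 [P=1 RW=1 US=1 PS=0]
  → PA=0x309D0  (4 entries read)
#1 VA=0x987C2207CDF (r,user):
  L0: frame=0x27 idx=19 entry=0x33007 [P=1 RW=1 US=1 PS=0]
  L1: frame=0x33 idx=31 entry=0x36007 [P=1 RW=1 US=1 PS=0]
  L2: frame=0x36 idx=17 entry=0x37007 [P=1 RW=1 US=1 PS=0]
  L3: frame=0x37 idx=7 entry=0x3A007 [P=1 RW=1 US=1 PS=0]
  → PA=0x3ACDF  (4 entries read)
#2 VA=0xA0640C1A13D (w,kernel):
  L0: frame=0x27 idx=20 entry=0x3E007 [P=1 RW=1 US=1 PS=0]
  L1: frame=0x3E idx=25 entry=0x42007 [P=1 RW=1 US=1 PS=0]
  L2: frame=0x42 idx=6 entry=0x43007 [P=1 RW=1 US=1 PS=0]
  L3: frame=0x43 idx=26 entry=0x45007 [P=1 RW=1 US=1 PS=0]
  → PA=0x4513D  (4 entries read)
#3 VA=0xF04C1014924 (r,kernel):
  L0: frame=0x27 idx=30 entry=0x48007 [P=1 RW=1 US=1 PS=0]
  L1: frame=0x48 idx=19 entry=0x4B007 [P=1 RW=1 US=1 PS=0]
  L2: frame=0x4B idx=8 entry=0x4F007 [P=1 RW=1 US=1 PS=0]
  L3: frame=0x4F idx=20 entry=0x52007 [P=1 RW=1 US=1 PS=0]
  → PA=0x52924  (4 entries read)

Entries read for #0: 4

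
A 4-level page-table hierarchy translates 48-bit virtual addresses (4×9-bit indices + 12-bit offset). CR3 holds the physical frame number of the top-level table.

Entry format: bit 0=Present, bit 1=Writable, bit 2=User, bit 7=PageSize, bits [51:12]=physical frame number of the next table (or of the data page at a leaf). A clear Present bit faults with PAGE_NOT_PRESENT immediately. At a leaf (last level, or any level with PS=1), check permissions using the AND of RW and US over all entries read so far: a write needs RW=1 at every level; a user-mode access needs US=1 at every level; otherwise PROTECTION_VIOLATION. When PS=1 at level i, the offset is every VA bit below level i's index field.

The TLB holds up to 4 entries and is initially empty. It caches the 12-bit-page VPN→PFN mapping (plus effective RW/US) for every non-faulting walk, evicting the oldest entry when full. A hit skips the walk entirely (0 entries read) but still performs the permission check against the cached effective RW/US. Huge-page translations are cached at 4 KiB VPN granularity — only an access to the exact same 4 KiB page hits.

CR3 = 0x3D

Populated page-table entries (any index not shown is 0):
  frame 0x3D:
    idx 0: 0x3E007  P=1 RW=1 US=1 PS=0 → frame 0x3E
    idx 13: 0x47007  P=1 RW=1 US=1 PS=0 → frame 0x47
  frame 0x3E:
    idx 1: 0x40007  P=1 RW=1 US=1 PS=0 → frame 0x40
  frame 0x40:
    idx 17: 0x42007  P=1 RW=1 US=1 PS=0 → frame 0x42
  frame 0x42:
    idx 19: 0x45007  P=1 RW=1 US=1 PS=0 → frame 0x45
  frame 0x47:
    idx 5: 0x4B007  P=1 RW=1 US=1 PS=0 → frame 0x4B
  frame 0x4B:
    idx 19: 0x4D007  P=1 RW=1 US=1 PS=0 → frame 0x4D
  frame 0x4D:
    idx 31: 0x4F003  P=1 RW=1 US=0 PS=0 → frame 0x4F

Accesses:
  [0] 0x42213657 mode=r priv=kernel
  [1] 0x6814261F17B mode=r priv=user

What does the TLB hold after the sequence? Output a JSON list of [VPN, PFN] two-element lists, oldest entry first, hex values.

Per-access translation:
#0 VA=0x42213657 (r,kernel):
  [0] read 0x3D idx=0: raw=0x3E007 flags P=1 W=1 U=1 S=0
  [1] read 0x3E idx=1: raw=0x40007 flags P=1 W=1 U=1 S=0
  [2] read 0x40 idx=17: raw=0x42007 flags P=1 W=1 U=1 S=0
  [3] read 0x42 idx=19: raw=0x45007 flags P=1 W=1 U=1 S=0
  ✓ 0x45657  — 4 lookups
#1 VA=0x6814261F17B (r,user):
  [0] read 0x3D idx=13: raw=0x47007 flags P=1 W=1 U=1 S=0
  [1] read 0x47 idx=5: raw=0x4B007 flags P=1 W=1 U=1 S=0
  [2] read 0x4B idx=19: raw=0x4D007 flags P=1 W=1 U=1 S=0
  [3] read 0x4D idx=31: raw=0x4F003 flags P=1 W=1 U=0 S=0
  → PROTECTION_VIOLATION  (4 entries read)

TLB: [["0x42213", "0x45"]]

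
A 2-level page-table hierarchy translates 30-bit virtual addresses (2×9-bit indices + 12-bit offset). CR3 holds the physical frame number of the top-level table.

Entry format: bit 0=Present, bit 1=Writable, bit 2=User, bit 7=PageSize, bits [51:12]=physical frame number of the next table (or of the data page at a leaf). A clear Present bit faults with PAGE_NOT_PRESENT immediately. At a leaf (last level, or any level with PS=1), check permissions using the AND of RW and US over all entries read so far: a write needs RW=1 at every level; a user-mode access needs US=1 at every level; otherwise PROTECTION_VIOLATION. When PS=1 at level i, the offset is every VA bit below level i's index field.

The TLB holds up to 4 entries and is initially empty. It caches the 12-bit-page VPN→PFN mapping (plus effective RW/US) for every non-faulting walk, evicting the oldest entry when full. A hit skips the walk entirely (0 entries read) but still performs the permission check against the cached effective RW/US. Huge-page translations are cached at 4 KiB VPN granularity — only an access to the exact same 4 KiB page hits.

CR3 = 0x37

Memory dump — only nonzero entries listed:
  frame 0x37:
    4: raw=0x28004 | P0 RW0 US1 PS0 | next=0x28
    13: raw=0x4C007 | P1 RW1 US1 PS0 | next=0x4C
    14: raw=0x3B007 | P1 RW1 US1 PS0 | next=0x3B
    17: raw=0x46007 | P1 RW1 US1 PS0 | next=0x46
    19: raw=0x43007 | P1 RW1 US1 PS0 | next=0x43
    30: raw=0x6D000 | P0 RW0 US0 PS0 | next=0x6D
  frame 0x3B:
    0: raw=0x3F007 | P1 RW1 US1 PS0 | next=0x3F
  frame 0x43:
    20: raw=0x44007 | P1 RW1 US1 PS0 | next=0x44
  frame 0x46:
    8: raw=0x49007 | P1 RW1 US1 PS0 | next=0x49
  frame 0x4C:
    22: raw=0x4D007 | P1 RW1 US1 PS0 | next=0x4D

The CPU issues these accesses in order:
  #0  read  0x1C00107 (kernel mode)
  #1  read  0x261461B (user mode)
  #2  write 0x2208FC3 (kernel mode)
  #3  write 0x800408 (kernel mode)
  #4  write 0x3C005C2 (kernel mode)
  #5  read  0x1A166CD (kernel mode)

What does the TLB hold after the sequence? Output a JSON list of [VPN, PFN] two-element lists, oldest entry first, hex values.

Trace:
#0 VA=0x1C00107 (r,kernel):
  [0] read 0x37 idx=14: raw=0x3B007 flags P=1 W=1 U=1 S=0
  [1] read 0x3B idx=0: raw=0x3F007 flags P=1 W=1 U=1 S=0
  ⇒ phys 0x3F107  [2 reads]
#1 VA=0x261461B (r,user):
  [0] read 0x37 idx=19: raw=0x43007 flags P=1 W=1 U=1 S=0
  [1] read 0x43 idx=20: raw=0x44007 flags P=1 W=1 U=1 S=0
  ⇒ phys 0x4461B  [2 reads]
#2 VA=0x2208FC3 (w,kernel):
  [0] read 0x37 idx=17: raw=0x46007 flags P=1 W=1 U=1 S=0
  [1] read 0x46 idx=8: raw=0x49007 flags P=1 W=1 U=1 S=0
  ⇒ phys 0x49FC3  [2 reads]
#3 VA=0x800408 (w,kernel):
  [0] read 0x37 idx=4: raw=0x28004 flags P=0 W=0 U=1 S=0
  → PAGE_NOT_PRESENT  (1 entries read)
#4 VA=0x3C005C2 (w,kernel):
  [0] read 0x37 idx=30: raw=0x6D000 flags P=0 W=0 U=0 S=0
  → PAGE_NOT_PRESENT  (1 entries read)
#5 VA=0x1A166CD (r,kernel):
  [0] read 0x37 idx=13: raw=0x4C007 flags P=1 W=1 U=1 S=0
  [1] read 0x4C idx=22: raw=0x4D007 flags P=1 W=1 U=1 S=0
  ⇒ phys 0x4D6CD  [2 reads]

TLB: [["0x1C00", "0x3F"], ["0x2614", "0x44"], ["0x2208", "0x49"], ["0x1A16", "0x4D"]]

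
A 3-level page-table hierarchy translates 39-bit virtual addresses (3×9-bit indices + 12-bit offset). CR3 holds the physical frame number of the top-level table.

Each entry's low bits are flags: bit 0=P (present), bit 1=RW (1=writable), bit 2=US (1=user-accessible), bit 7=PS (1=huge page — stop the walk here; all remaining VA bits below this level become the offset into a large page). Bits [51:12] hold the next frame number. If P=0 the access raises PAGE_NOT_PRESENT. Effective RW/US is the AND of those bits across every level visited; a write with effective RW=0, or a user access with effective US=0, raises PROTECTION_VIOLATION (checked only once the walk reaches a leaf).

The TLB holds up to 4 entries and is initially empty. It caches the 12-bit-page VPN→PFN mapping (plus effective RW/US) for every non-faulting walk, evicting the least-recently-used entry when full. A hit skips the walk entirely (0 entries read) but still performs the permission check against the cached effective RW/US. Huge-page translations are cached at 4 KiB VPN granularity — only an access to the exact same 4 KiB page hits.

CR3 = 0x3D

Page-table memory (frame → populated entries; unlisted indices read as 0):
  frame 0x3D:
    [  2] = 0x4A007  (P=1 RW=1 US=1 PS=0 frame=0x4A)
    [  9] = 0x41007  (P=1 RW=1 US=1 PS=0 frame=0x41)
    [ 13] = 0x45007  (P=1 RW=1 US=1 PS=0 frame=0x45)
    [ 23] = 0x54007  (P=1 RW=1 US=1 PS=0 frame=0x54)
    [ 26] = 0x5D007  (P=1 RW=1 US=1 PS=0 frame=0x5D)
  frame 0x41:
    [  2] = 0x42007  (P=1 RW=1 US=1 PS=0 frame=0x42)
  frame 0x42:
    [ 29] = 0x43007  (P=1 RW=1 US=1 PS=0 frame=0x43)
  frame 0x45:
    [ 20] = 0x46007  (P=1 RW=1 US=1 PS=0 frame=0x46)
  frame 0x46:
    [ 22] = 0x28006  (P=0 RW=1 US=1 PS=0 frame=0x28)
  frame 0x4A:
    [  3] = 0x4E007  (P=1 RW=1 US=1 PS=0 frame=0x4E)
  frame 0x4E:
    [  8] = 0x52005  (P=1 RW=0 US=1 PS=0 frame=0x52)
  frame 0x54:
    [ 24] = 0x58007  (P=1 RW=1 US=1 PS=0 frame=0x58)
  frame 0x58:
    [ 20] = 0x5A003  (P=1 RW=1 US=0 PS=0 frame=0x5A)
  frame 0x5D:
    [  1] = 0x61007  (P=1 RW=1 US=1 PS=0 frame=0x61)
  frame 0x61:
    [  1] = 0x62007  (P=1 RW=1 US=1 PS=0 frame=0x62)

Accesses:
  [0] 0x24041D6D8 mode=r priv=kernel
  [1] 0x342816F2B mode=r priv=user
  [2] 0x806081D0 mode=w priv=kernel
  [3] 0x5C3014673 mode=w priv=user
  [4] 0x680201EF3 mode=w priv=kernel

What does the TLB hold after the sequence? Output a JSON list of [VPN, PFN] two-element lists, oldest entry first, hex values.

Trace:
#0 VA=0x24041D6D8 (r,kernel):
  lvl0: tbl 0x3D, slot 9 ⇒ 0x41007 (P1/RW1/US1/PS0)
  lvl1: tbl 0x41, slot 2 ⇒ 0x42007 (P1/RW1/US1/PS0)
  lvl2: tbl 0x42, slot 29 ⇒ 0x43007 (P1/RW1/US1/PS0)
  ✓ 0x436D8  — 3 lookups
#1 VA=0x342816F2B (r,user):
  lvl0: tbl 0x3D, slot 13 ⇒ 0x45007 (P1/RW1/US1/PS0)
  lvl1: tbl 0x45, slot 20 ⇒ 0x46007 (P1/RW1/US1/PS0)
  lvl2: tbl 0x46, slot 22 ⇒ 0x28006 (P0/RW1/US1/PS0)
  ✗ PAGE_NOT_PRESENT  [3 reads]
#2 VA=0x806081D0 (w,kernel):
  lvl0: tbl 0x3D, slot 2 ⇒ 0x4A007 (P1/RW1/US1/PS0)
  lvl1: tbl 0x4A, slot 3 ⇒ 0x4E007 (P1/RW1/US1/PS0)
  lvl2: tbl 0x4E, slot 8 ⇒ 0x52005 (P1/RW0/US1/PS0)
  ✗ PROTECTION_VIOLATION  [3 reads]
#3 VA=0x5C3014673 (w,user):
  lvl0: tbl 0x3D, slot 23 ⇒ 0x54007 (P1/RW1/US1/PS0)
  lvl1: tbl 0x54, slot 24 ⇒ 0x58007 (P1/RW1/US1/PS0)
  lvl2: tbl 0x58, slot 20 ⇒ 0x5A003 (P1/RW1/US0/PS0)
  ✗ PROTECTION_VIOLATION  [3 reads]
#4 VA=0x680201EF3 (w,kernel):
  lvl0: tbl 0x3D, slot 26 ⇒ 0x5D007 (P1/RW1/US1/PS0)
  lvl1: tbl 0x5D, slot 1 ⇒ 0x61007 (P1/RW1/US1/PS0)
  lvl2: tbl 0x61, slot 1 ⇒ 0x62007 (P1/RW1/US1/PS0)
  ✓ 0x62EF3  — 3 lookups

TLB: [["0x24041D", "0x43"], ["0x680201", "0x62"]]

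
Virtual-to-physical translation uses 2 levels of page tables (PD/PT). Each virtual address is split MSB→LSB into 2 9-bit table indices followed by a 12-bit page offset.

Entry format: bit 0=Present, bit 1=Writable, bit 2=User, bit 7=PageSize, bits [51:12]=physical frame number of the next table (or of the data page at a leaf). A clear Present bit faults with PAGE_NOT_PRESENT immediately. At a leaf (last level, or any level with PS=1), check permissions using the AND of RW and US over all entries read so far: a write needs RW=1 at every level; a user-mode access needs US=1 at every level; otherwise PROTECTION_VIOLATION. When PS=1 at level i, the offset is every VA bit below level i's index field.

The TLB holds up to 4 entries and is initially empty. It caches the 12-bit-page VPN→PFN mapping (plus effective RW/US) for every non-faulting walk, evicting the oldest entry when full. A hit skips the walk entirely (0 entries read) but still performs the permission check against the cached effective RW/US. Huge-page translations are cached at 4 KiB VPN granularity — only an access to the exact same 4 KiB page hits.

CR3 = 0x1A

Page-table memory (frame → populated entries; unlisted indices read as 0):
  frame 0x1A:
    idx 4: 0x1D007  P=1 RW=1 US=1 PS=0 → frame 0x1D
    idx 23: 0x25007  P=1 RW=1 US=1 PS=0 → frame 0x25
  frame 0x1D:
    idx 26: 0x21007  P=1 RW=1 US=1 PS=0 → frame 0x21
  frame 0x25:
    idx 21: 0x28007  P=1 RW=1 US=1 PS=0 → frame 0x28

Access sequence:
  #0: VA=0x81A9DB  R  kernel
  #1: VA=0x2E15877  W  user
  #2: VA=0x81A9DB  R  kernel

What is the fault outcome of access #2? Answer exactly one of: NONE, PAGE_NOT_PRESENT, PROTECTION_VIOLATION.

Walk each access:
#0 VA=0x81A9DB (r,kernel):
  lvl0: tbl 0x1A, slot 4 ⇒ 0x1D007 (P1/RW1/US1/PS0)
  lvl1: tbl 0x1D, slot 26 ⇒ 0x21007 (P1/RW1/US1/PS0)
  ✓ 0x219DB  — 2 lookups
#1 VA=0x2E15877 (w,user):
  lvl0: tbl 0x1A, slot 23 ⇒ 0x25007 (P1/RW1/US1/PS0)
  lvl1: tbl 0x25, slot 21 ⇒ 0x28007 (P1/RW1/US1/PS0)
  ✓ 0x28877  — 2 lookups
#2 VA=0x81A9DB (r,kernel):
  TLB hit vpn=0x81A → PA=0x219DB

Access #2 fault: NONE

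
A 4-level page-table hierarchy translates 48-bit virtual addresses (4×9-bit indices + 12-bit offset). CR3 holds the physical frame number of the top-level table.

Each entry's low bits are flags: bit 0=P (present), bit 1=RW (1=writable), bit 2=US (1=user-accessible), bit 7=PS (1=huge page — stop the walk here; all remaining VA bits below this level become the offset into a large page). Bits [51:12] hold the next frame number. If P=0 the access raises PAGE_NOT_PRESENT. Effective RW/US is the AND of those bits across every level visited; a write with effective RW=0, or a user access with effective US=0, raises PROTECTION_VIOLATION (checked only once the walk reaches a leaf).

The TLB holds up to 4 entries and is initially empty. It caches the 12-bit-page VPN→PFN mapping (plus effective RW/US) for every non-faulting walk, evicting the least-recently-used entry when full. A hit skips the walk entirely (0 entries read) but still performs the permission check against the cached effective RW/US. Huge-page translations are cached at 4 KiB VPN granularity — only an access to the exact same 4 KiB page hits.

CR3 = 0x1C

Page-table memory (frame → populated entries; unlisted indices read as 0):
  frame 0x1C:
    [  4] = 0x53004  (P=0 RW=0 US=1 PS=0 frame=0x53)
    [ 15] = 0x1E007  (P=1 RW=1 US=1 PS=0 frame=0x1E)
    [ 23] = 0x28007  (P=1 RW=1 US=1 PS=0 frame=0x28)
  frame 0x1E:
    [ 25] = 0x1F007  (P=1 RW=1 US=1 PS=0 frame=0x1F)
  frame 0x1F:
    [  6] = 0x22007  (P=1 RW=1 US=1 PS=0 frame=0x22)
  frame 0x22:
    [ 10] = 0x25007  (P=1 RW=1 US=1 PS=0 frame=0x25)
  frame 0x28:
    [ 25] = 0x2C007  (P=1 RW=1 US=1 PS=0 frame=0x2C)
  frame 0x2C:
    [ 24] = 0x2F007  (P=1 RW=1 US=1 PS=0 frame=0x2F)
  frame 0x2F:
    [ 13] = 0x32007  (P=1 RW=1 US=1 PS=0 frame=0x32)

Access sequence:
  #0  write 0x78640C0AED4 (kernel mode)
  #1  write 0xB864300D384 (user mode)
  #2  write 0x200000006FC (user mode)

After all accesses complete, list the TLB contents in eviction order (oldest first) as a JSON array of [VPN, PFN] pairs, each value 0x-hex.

Walk each access:
#0 VA=0x78640C0AED4 (w,kernel):
  [0] read 0x1C idx=15: raw=0x1E007 flags P=1 W=1 U=1 S=0
  [1] read 0x1E idx=25: raw=0x1F007 flags P=1 W=1 U=1 S=0
  [2] read 0x1F idx=6: raw=0x22007 flags P=1 W=1 U=1 S=0
  [3] read 0x22 idx=10: raw=0x25007 flags P=1 W=1 U=1 S=0
  → PA=0x25ED4  (4 entries read)
#1 VA=0xB864300D384 (w,user):
  [0] read 0x1C idx=23: raw=0x28007 flags P=1 W=1 U=1 S=0
  [1] read 0x28 idx=25: raw=0x2C007 flags P=1 W=1 U=1 S=0
  [2] read 0x2C idx=24: raw=0x2F007 flags P=1 W=1 U=1 S=0
  [3] read 0x2F idx=13: raw=0x32007 flags P=1 W=1 U=1 S=0
  → PA=0x32384  (4 entries read)
#2 VA=0x200000006FC (w,user):
  [0] read 0x1C idx=4: raw=0x53004 flags P=0 W=0 U=1 S=0
  ✗ PAGE_NOT_PRESENT  [1 reads]

TLB: [["0x78640C0A", "0x25"], ["0xB864300D", "0x32"]]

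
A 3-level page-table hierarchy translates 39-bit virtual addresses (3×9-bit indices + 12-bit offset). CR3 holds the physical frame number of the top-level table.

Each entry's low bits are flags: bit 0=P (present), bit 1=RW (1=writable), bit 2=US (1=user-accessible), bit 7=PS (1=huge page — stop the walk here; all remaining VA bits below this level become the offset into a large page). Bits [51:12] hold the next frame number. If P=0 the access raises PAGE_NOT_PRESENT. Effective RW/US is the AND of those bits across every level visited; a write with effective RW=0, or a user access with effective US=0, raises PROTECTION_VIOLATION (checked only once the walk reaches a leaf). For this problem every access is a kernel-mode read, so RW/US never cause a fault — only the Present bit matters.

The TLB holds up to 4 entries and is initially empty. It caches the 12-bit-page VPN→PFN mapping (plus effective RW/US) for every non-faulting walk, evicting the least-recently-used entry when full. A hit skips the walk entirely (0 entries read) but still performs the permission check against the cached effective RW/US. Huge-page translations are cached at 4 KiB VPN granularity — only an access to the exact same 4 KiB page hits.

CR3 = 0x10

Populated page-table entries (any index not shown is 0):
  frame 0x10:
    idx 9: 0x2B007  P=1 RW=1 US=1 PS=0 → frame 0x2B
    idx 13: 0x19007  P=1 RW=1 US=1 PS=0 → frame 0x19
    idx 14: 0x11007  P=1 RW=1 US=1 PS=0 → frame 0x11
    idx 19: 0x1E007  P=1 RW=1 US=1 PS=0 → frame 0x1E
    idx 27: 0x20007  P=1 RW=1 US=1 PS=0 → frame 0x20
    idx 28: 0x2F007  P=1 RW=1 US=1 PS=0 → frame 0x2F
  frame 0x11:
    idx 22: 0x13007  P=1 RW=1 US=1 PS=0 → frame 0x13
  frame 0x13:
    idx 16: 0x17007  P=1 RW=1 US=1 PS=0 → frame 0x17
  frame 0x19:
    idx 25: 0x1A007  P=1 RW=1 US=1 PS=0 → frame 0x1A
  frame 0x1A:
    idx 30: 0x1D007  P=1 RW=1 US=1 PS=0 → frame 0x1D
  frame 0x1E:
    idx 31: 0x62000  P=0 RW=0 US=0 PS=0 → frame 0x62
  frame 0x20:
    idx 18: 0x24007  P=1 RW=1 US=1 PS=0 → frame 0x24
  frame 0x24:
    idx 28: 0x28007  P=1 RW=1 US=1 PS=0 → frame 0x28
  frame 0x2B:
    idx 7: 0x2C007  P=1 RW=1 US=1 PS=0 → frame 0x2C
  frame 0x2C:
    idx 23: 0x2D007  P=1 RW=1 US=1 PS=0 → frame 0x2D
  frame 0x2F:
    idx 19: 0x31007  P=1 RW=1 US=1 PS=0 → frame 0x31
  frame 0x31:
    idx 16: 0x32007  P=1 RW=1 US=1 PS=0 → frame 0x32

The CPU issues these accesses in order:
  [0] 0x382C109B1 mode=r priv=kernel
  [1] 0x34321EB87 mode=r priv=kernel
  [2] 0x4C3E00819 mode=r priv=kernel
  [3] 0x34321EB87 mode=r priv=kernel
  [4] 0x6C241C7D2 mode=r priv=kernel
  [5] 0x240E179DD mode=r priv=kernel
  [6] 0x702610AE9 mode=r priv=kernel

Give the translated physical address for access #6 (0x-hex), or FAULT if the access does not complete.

Walk each access:
#0 VA=0x382C109B1 (r,kernel):
  L0: frame=0x10 idx=14 entry=0x11007 [P=1 RW=1 US=1 PS=0]
  L1: frame=0x11 idx=22 entry=0x13007 [P=1 RW=1 US=1 PS=0]
  L2: frame=0x13 idx=16 entry=0x17007 [P=1 RW=1 US=1 PS=0]
  ✓ 0x179B1  — 3 lookups
#1 VA=0x34321EB87 (r,kernel):
  L0: frame=0x10 idx=13 entry=0x19007 [P=1 RW=1 US=1 PS=0]
  L1: frame=0x19 idx=25 entry=0x1A007 [P=1 RW=1 US=1 PS=0]
  L2: frame=0x1A idx=30 entry=0x1D007 [P=1 RW=1 US=1 PS=0]
  ✓ 0x1DB87  — 3 lookups
#2 VA=0x4C3E00819 (r,kernel):
  L0: frame=0x10 idx=19 entry=0x1E007 [P=1 RW=1 US=1 PS=0]
  L1: frame=0x1E idx=31 entry=0x62000 [P=0 RW=0 US=0 PS=0]
  → PAGE_NOT_PRESENT  (2 entries read)
#3 VA=0x34321EB87 (r,kernel):
  TLB hit vpn=0x34321E → PA=0x1DB87
#4 VA=0x6C241C7D2 (r,kernel):
  L0: frame=0x10 idx=27 entry=0x20007 [P=1 RW=1 US=1 PS=0]
  L1: frame=0x20 idx=18 entry=0x24007 [P=1 RW=1 US=1 PS=0]
  L2: frame=0x24 idx=28 entry=0x28007 [P=1 RW=1 US=1 PS=0]
  ✓ 0x287D2  — 3 lookups
#5 VA=0x240E179DD (r,kernel):
  L0: frame=0x10 idx=9 entry=0x2B007 [P=1 RW=1 US=1 PS=0]
  L1: frame=0x2B idx=7 entry=0x2C007 [P=1 RW=1 US=1 PS=0]
  L2: frame=0x2C idx=23 entry=0x2D007 [P=1 RW=1 US=1 PS=0]
  ✓ 0x2D9DD  — 3 lookups
#6 VA=0x702610AE9 (r,kernel):
  L0: frame=0x10 idx=28 entry=0x2F007 [P=1 RW=1 US=1 PS=0]
  L1: frame=0x2F idx=19 entry=0x31007 [P=1 RW=1 US=1 PS=0]
  L2: frame=0x31 idx=16 entry=0x32007 [P=1 RW=1 US=1 PS=0]
  ✓ 0x32AE9  — 3 lookups

Access #6 PA: 0x32AE9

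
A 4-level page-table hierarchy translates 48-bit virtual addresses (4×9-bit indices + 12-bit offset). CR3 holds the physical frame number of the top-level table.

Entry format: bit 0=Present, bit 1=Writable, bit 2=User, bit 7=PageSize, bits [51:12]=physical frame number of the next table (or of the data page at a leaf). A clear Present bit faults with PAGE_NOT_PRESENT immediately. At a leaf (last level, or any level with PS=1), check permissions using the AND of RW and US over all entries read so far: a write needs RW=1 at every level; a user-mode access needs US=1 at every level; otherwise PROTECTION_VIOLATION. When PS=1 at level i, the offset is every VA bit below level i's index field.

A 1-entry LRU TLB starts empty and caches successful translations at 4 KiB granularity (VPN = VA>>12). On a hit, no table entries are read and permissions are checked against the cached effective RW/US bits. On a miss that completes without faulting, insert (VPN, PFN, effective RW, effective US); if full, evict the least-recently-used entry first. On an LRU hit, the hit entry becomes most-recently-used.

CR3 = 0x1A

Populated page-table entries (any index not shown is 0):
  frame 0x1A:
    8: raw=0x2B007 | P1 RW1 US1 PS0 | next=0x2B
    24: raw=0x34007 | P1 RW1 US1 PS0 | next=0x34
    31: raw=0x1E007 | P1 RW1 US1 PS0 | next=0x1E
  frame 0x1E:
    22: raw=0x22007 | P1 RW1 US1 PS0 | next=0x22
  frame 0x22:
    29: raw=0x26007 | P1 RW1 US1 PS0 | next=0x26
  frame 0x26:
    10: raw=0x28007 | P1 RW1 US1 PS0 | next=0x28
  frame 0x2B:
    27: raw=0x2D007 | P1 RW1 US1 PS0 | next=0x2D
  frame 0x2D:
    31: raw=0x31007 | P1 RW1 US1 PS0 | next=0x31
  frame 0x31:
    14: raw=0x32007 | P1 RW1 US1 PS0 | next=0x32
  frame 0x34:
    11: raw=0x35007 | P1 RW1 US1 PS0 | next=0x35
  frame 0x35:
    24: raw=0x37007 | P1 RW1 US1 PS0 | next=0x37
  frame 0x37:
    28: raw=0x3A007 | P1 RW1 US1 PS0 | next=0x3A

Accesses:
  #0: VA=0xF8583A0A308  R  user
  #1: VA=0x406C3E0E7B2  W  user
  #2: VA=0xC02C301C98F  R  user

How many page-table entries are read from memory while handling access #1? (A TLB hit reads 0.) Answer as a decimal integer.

Trace:
#0 VA=0xF8583A0A308 (r,user):
  lvl0: tbl 0x1A, slot 31 ⇒ 0x1E007 (P1/RW1/US1/PS0)
  lvl1: tbl 0x1E, slot 22 ⇒ 0x22007 (P1/RW1/US1/PS0)
  lvl2: tbl 0x22, slot 29 ⇒ 0x26007 (P1/RW1/US1/PS0)
  lvl3: tbl 0x26, slot 10 ⇒ 0x28007 (P1/RW1/US1/PS0)
  ✓ 0x28308  — 4 lookups
#1 VA=0x406C3E0E7B2 (w,user):
  lvl0: tbl 0x1A, slot 8 ⇒ 0x2B007 (P1/RW1/US1/PS0)
  lvl1: tbl 0x2B, slot 27 ⇒ 0x2D007 (P1/RW1/US1/PS0)
  lvl2: tbl 0x2D, slot 31 ⇒ 0x31007 (P1/RW1/US1/PS0)
  lvl3: tbl 0x31, slot 14 ⇒ 0x32007 (P1/RW1/US1/PS0)
  ✓ 0x327B2  — 4 lookups
#2 VA=0xC02C301C98F (r,user):
  lvl0: tbl 0x1A, slot 24 ⇒ 0x34007 (P1/RW1/US1/PS0)
  lvl1: tbl 0x34, slot 11 ⇒ 0x35007 (P1/RW1/US1/PS0)
  lvl2: tbl 0x35, slot 24 ⇒ 0x37007 (P1/RW1/US1/PS0)
  lvl3: tbl 0x37, slot 28 ⇒ 0x3A007 (P1/RW1/US1/PS0)
  ✓ 0x3A98F  — 4 lookups

Entries read for #1: 4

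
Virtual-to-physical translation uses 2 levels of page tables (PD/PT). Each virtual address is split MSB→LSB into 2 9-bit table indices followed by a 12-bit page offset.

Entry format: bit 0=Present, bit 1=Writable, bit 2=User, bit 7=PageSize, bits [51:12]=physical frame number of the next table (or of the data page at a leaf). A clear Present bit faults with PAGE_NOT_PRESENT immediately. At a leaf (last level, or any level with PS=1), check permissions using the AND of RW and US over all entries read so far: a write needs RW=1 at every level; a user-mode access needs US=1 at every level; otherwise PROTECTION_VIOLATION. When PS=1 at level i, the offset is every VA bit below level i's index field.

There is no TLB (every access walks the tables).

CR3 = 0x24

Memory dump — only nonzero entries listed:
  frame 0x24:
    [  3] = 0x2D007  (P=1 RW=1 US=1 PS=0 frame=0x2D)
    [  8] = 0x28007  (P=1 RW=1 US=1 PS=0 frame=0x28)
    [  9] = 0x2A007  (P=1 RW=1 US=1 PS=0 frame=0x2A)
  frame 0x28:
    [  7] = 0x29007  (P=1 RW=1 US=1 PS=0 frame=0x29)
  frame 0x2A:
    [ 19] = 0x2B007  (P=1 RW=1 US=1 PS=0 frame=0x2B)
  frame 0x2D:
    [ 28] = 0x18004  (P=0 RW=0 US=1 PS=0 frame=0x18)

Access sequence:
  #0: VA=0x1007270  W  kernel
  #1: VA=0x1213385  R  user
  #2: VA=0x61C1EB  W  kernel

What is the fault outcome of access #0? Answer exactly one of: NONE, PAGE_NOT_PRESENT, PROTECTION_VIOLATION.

Trace:
#0 VA=0x1007270 (w,kernel):
  lvl0: tbl 0x24, slot 8 ⇒ 0x28007 (P1/RW1/US1/PS0)
  lvl1: tbl 0x28, slot 7 ⇒ 0x29007 (P1/RW1/US1/PS0)
  ⇒ phys 0x29270  [2 reads]
#1 VA=0x1213385 (r,user):
  lvl0: tbl 0x24, slot 9 ⇒ 0x2A007 (P1/RW1/US1/PS0)
  lvl1: tbl 0x2A, slot 19 ⇒ 0x2B007 (P1/RW1/US1/PS0)
  ⇒ phys 0x2B385  [2 reads]
#2 VA=0x61C1EB (w,kernel):
  lvl0: tbl 0x24, slot 3 ⇒ 0x2D007 (P1/RW1/US1/PS0)
  lvl1: tbl 0x2D, slot 28 ⇒ 0x18004 (P0/RW0/US1/PS0)
  → PAGE_NOT_PRESENT  (2 entries read)

Access #0 fault: NONE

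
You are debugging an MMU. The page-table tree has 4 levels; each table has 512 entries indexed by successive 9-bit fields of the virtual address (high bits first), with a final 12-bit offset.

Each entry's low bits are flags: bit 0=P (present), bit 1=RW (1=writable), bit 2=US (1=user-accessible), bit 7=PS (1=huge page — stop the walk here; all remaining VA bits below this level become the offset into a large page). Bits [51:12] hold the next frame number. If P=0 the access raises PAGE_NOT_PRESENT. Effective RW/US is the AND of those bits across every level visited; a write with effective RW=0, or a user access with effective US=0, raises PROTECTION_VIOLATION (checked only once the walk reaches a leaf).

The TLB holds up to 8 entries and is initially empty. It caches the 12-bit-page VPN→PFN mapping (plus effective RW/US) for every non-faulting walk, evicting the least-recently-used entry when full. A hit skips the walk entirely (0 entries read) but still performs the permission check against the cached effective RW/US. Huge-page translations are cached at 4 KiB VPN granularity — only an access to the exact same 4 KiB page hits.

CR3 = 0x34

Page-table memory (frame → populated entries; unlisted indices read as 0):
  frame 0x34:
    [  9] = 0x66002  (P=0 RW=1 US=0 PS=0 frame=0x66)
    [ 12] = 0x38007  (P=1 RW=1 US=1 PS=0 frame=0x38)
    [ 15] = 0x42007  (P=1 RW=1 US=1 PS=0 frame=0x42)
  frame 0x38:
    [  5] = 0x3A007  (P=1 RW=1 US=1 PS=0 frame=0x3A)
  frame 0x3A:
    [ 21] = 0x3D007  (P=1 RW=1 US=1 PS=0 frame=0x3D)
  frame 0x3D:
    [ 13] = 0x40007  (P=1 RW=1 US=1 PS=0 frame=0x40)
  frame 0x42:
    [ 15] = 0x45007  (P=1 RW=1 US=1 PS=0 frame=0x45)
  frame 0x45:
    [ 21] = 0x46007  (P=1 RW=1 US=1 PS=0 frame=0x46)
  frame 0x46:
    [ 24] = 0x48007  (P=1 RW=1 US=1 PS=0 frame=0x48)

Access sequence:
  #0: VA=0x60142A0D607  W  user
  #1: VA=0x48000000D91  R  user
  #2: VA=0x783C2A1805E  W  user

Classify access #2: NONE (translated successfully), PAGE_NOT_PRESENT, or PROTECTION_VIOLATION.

Trace:
#0 VA=0x60142A0D607 (w,user):
  L0 @0x34[12] → 0x38007  P=1,RW=1,US=1,PS=0
  L1 @0x38[5] → 0x3A007  P=1,RW=1,US=1,PS=0
  L2 @0x3A[21] → 0x3D007  P=1,RW=1,US=1,PS=0
  L3 @0x3D[13] → 0x40007  P=1,RW=1,US=1,PS=0
  ✓ 0x40607  — 4 lookups
#1 VA=0x48000000D91 (r,user):
  L0 @0x34[9] → 0x66002  P=0,RW=1,US=0,PS=0
  → PAGE_NOT_PRESENT  (1 entries read)
#2 VA=0x783C2A1805E (w,user):
  L0 @0x34[15] → 0x42007  P=1,RW=1,US=1,PS=0
  L1 @0x42[15] → 0x45007  P=1,RW=1,US=1,PS=0
  L2 @0x45[21] → 0x46007  P=1,RW=1,US=1,PS=0
  L3 @0x46[24] → 0x48007  P=1,RW=1,US=1,PS=0
  ✓ 0x4805E  — 4 lookups

Access #2 fault: NONE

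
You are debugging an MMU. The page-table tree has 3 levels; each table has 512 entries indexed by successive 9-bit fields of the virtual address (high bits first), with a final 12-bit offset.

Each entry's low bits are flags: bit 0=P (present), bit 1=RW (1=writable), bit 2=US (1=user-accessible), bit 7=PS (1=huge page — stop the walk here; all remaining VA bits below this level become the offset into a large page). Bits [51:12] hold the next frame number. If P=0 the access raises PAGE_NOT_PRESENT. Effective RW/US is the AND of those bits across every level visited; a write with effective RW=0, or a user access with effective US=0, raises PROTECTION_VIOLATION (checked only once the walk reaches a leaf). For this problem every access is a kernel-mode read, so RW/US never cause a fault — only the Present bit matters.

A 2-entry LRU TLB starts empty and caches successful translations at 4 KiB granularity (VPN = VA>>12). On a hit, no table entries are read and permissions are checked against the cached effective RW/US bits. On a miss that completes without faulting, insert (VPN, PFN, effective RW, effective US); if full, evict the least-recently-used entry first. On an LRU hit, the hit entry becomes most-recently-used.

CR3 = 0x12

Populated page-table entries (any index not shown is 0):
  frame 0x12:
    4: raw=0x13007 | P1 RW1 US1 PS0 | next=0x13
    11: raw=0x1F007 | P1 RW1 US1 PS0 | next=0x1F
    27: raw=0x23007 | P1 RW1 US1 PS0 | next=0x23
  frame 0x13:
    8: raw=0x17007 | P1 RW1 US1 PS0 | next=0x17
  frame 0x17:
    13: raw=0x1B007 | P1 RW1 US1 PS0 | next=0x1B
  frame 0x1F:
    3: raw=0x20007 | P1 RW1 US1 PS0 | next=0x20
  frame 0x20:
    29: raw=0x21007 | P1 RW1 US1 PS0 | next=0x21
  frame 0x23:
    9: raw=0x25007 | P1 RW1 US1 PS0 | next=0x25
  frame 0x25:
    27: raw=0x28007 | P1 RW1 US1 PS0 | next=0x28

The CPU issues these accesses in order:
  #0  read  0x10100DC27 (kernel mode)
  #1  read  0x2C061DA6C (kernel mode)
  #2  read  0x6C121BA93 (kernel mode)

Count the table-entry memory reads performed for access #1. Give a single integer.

Walk each access:
#0 VA=0x10100DC27 (r,kernel):
  L0: frame=0x12 idx=4 entry=0x13007 [P=1 RW=1 US=1 PS=0]
  L1: frame=0x13 idx=8 entry=0x17007 [P=1 RW=1 US=1 PS=0]
  L2: frame=0x17 idx=13 entry=0x1B007 [P=1 RW=1 US=1 PS=0]
  → PA=0x1BC27  (3 entries read)
#1 VA=0x2C061DA6C (r,kernel):
  L0: frame=0x12 idx=11 entry=0x1F007 [P=1 RW=1 US=1 PS=0]
  L1: frame=0x1F idx=3 entry=0x20007 [P=1 RW=1 US=1 PS=0]
  L2: frame=0x20 idx=29 entry=0x21007 [P=1 RW=1 US=1 PS=0]
  → PA=0x21A6C  (3 entries read)
#2 VA=0x6C121BA93 (r,kernel):
  L0: frame=0x12 idx=27 entry=0x23007 [P=1 RW=1 US=1 PS=0]
  L1: frame=0x23 idx=9 entry=0x25007 [P=1 RW=1 US=1 PS=0]
  L2: frame=0x25 idx=27 entry=0x28007 [P=1 RW=1 US=1 PS=0]
  → PA=0x28A93  (3 entries read)

Entries read for #1: 3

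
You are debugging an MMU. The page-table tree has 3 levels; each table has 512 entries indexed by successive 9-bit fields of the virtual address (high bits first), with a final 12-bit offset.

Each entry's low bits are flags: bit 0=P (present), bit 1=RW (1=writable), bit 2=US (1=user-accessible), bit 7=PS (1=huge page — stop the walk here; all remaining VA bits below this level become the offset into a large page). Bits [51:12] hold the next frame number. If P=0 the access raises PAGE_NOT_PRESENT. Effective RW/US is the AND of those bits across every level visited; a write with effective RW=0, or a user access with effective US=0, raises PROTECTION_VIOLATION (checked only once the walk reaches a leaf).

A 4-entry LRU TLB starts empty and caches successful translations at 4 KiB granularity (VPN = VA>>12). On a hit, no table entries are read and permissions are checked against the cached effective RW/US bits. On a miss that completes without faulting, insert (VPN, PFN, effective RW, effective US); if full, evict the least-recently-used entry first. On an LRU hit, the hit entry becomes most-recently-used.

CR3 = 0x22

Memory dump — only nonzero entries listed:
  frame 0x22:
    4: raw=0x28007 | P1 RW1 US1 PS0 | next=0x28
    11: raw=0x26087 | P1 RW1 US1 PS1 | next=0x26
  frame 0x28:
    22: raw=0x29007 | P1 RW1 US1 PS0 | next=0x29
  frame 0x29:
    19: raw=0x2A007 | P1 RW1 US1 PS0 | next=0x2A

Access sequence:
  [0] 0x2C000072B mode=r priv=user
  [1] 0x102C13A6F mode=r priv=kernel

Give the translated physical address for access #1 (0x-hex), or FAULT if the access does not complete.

Per-access translation:
#0 VA=0x2C000072B (r,user):
  L0 @0x22[11] → 0x26087  P=1,RW=1,US=1,PS=1
  ✓ 0x2672B (huge @L0)  — 1 lookups
#1 VA=0x102C13A6F (r,kernel):
  L0 @0x22[4] → 0x28007  P=1,RW=1,US=1,PS=0
  L1 @0x28[22] → 0x29007  P=1,RW=1,US=1,PS=0
  L2 @0x29[19] → 0x2A007  P=1,RW=1,US=1,PS=0
  ✓ 0x2AA6F  — 3 lookups

Access #1 PA: 0x2AA6F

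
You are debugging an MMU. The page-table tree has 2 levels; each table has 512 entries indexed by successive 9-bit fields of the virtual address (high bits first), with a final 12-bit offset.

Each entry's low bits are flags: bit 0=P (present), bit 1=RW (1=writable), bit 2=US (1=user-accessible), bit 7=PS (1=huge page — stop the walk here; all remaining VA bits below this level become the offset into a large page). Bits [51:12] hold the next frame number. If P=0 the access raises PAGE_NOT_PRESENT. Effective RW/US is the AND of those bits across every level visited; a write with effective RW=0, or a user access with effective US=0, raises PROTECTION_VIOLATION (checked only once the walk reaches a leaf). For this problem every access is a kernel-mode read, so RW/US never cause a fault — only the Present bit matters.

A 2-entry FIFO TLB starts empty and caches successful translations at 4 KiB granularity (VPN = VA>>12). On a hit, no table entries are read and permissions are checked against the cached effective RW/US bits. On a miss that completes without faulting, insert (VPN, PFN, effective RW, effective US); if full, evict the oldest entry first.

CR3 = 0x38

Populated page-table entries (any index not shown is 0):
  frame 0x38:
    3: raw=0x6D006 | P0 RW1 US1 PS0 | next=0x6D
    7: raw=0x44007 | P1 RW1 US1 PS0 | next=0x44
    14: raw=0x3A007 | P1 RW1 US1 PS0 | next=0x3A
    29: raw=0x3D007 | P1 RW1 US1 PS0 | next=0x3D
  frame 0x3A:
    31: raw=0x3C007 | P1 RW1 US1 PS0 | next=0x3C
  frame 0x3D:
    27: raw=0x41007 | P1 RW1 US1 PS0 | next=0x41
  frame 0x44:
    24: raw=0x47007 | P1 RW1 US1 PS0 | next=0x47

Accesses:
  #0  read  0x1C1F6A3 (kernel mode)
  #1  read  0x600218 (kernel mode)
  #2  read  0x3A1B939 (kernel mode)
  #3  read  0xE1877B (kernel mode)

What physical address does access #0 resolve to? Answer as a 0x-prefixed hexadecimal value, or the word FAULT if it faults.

Walk each access:
#0 VA=0x1C1F6A3 (r,kernel):
  L0: frame=0x38 idx=14 entry=0x3A007 [P=1 RW=1 US=1 PS=0]
  L1: frame=0x3A idx=31 entry=0x3C007 [P=1 RW=1 US=1 PS=0]
  ✓ 0x3C6A3  — 2 lookups
#1 VA=0x600218 (r,kernel):
  L0: frame=0x38 idx=3 entry=0x6D006 [P=0 RW=1 US=1 PS=0]
  → PAGE_NOT_PRESENT  (1 entries read)
#2 VA=0x3A1B939 (r,kernel):
  L0: frame=0x38 idx=29 entry=0x3D007 [P=1 RW=1 US=1 PS=0]
  L1: frame=0x3D idx=27 entry=0x41007 [P=1 RW=1 US=1 PS=0]
  ✓ 0x41939  — 2 lookups
#3 VA=0xE1877B (r,kernel):
  L0: frame=0x38 idx=7 entry=0x44007 [P=1 RW=1 US=1 PS=0]
  L1: frame=0x44 idx=24 entry=0x47007 [P=1 RW=1 US=1 PS=0]
  ✓ 0x4777B  — 2 lookups

Access #0 PA: 0x3C6A3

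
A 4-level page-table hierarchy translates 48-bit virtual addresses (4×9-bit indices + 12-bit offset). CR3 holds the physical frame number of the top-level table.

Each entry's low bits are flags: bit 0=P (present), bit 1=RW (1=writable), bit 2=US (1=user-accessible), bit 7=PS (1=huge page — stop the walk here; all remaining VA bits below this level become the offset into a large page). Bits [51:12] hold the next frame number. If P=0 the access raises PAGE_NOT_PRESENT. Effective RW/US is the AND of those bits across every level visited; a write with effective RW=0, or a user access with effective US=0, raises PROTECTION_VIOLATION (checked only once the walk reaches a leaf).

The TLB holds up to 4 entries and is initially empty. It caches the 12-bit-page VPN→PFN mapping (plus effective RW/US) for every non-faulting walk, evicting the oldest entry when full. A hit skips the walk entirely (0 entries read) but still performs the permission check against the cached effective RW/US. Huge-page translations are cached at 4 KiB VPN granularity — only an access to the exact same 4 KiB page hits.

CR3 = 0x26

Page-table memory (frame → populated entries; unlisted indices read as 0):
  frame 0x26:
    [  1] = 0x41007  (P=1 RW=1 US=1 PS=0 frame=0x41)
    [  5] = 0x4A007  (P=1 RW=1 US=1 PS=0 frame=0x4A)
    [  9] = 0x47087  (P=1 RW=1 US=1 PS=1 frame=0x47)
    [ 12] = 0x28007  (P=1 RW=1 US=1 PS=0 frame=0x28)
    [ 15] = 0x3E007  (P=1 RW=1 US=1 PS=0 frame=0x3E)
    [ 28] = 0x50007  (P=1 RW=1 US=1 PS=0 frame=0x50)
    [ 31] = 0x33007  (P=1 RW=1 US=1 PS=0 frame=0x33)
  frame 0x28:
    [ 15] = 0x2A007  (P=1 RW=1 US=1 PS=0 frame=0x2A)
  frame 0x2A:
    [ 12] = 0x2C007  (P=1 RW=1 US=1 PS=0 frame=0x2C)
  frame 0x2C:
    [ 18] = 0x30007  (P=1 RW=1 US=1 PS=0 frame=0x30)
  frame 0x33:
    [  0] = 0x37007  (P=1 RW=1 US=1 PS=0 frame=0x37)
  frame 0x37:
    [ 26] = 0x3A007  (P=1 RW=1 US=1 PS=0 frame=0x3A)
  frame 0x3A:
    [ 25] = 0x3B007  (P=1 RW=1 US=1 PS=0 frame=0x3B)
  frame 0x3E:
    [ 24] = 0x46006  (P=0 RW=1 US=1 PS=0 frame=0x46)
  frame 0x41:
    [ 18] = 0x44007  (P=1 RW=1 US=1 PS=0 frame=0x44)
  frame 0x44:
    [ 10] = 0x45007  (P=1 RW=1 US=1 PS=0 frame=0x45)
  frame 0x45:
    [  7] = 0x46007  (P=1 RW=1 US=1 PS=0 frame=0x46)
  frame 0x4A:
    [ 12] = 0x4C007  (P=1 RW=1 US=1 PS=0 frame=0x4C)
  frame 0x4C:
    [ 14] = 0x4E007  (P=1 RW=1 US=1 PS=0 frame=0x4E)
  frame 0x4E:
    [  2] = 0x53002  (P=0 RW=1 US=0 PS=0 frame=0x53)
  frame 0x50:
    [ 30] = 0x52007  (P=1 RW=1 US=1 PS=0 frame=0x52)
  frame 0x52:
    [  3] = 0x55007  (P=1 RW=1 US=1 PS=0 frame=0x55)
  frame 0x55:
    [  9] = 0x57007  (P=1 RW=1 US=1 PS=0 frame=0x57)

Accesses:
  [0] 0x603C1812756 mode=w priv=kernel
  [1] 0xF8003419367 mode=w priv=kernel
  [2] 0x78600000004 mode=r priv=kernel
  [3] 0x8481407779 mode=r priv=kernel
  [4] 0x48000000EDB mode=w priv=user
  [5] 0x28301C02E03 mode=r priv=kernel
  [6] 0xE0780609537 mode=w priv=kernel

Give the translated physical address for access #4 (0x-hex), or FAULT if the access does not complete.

Walk each access:
#0 VA=0x603C1812756 (w,kernel):
  L0 @0x26[12] → 0x28007  P=1,RW=1,US=1,PS=0
  L1 @0x28[15] → 0x2A007  P=1,RW=1,US=1,PS=0
  L2 @0x2A[12] → 0x2C007  P=1,RW=1,US=1,PS=0
  L3 @0x2C[18] → 0x30007  P=1,RW=1,US=1,PS=0
  ✓ 0x30756  — 4 lookups
#1 VA=0xF8003419367 (w,kernel):
  L0 @0x26[31] → 0x33007  P=1,RW=1,US=1,PS=0
  L1 @0x33[0] → 0x37007  P=1,RW=1,US=1,PS=0
  L2 @0x37[26] → 0x3A007  P=1,RW=1,US=1,PS=0
  L3 @0x3A[25] → 0x3B007  P=1,RW=1,US=1,PS=0
  ✓ 0x3B367  — 4 lookups
#2 VA=0x78600000004 (r,kernel):
  L0 @0x26[15] → 0x3E007  P=1,RW=1,US=1,PS=0
  L1 @0x3E[24] → 0x46006  P=0,RW=1,US=1,PS=0
  ⇒ fault: PAGE_NOT_PRESENT  — 2 lookups
#3 VA=0x8481407779 (r,kernel):
  L0 @0x26[1] → 0x41007  P=1,RW=1,US=1,PS=0
  L1 @0x41[18] → 0x44007  P=1,RW=1,US=1,PS=0
  L2 @0x44[10] → 0x45007  P=1,RW=1,US=1,PS=0
  L3 @0x45[7] → 0x46007  P=1,RW=1,US=1,PS=0
  ✓ 0x46779  — 4 lookups
#4 VA=0x48000000EDB (w,user):
  L0 @0x26[9] → 0x47087  P=1,RW=1,US=1,PS=1
  ✓ 0x47EDB (huge @L0)  — 1 lookups
#5 VA=0x28301C02E03 (r,kernel):
  L0 @0x26[5] → 0x4A007  P=1,RW=1,US=1,PS=0
  L1 @0x4A[12] → 0x4C007  P=1,RW=1,US=1,PS=0
  L2 @0x4C[14] → 0x4E007  P=1,RW=1,US=1,PS=0
  L3 @0x4E[2] → 0x53002  P=0,RW=1,US=0,PS=0
  ⇒ fault: PAGE_NOT_PRESENT  — 4 lookups
#6 VA=0xE0780609537 (w,kernel):
  L0 @0x26[28] → 0x50007  P=1,RW=1,US=1,PS=0
  L1 @0x50[30] → 0x52007  P=1,RW=1,US=1,PS=0
  L2 @0x52[3] → 0x55007  P=1,RW=1,US=1,PS=0
  L3 @0x55[9] → 0x57007  P=1,RW=1,US=1,PS=0
  ✓ 0x57537  — 4 lookups

Access #4 PA: 0x47EDB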